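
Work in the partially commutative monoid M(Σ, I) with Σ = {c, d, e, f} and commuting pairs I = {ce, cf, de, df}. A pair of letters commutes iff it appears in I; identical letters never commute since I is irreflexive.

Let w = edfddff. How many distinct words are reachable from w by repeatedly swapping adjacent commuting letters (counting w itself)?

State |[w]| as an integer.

35

#0=e has no predecessor
#1=d has no predecessor
#2=f depends on [0:e]
#3=d depends on [1:d]
#4=d depends on [3:d]
#5=f depends on [2:f]
#6=f depends on [5:f]
sources: [0:e, 1:d]
N(rest) = Σ N(rest − s) over sources s of rest; N(one piece) = 1:
  size 1 → [4]=1  [6]=1
  size 2 → [3,4]=1  [4,6]=2  [5,6]=1
  size 3 → [1,3,4]=1  [2,5,6]=1  [3,4,6]=3  [4,5,6]=3
  size 4 → [0,2,5,6]=1  [1,3,4,6]=4  [2,4,5,6]=4  [3,4,5,6]=6
  size 5 → [0,2,4,5,6]=5  [1,3,4,5,6]=10  [2,3,4,5,6]=10
  first=0(e) contributes 20
  first=1(d) contributes 15
|[w]| = 35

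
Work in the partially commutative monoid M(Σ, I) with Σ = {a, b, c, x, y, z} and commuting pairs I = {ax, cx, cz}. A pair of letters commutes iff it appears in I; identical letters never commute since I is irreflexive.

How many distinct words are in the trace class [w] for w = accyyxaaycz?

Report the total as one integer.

drop 0:a onto floor
drop 1:c onto {0:a}
drop 2:c onto {1:c}
drop 3:y onto {2:c}
drop 4:y onto {3:y}
drop 5:x onto {4:y}
drop 6:a onto {4:y}
drop 7:a onto {6:a}
drop 8:y onto {5:x, 7:a}
drop 9:c onto {8:y}
drop 10:z onto {8:y}
ground layer = {0:a}
drop-orders for the pieces not yet dropped (sum over which currently-grounded one goes next):
  1 to go: {9} 1  {10} 1
  2 to go: {9,10} 2
  3 to go: {8,9,10} 2
  4 to go: {5,8,9,10} 2  {7,8,9,10} 2
  5 to go: {5,7,8,9,10} 4  {6,7,8,9,10} 2
  6 to go: {5,6,7,8,9,10} 6
  7 to go: {4,5,6,7,8,9,10} 6
  8 to go: {3,4,5,6,7,8,9,10} 6
  9 to go: {2,3,4,5,6,7,8,9,10} 6
  if 0:a drops first: 6 orders

6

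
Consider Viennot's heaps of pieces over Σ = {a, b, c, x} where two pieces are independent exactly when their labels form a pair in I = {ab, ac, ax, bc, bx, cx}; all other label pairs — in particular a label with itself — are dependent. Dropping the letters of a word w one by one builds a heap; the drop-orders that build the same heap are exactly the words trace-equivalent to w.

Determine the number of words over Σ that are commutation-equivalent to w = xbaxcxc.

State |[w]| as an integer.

420

drop 0:x onto floor
drop 1:b onto floor
drop 2:a onto floor
drop 3:x onto {0:x}
drop 4:c onto floor
drop 5:x onto {3:x}
drop 6:c onto {4:c}
ground layer = {0:x, 1:b, 2:a, 4:c}
drop-orders for the pieces not yet dropped (sum over which currently-grounded one goes next):
  1 to go: {1} 1  {2} 1  {5} 1  {6} 1
  2 to go: {1,2} 2  {1,5} 2  {1,6} 2  {2,5} 2  {2,6} 2  {3,5} 1  {4,6} 1  {5,6} 2
  3 to go: {0,3,5} 1  {1,2,5} 6  {1,2,6} 6  {1,3,5} 3  {1,4,6} 3  {1,5,6} 6  {2,3,5} 3  {2,4,6} 3  {2,5,6} 6  {3,5,6} 3  {4,5,6} 3
  4 to go: {0,1,3,5} 4  {0,2,3,5} 4  {0,3,5,6} 4  {1,2,3,5} 12  {1,2,4,6} 12  {1,2,5,6} 24  {1,3,5,6} 12  {1,4,5,6} 12  {2,3,5,6} 12  {2,4,5,6} 12  {3,4,5,6} 6
  5 to go: {0,1,2,3,5} 20  {0,1,3,5,6} 20  {0,2,3,5,6} 20  {0,3,4,5,6} 10  {1,2,3,5,6} 60  {1,2,4,5,6} 60  {1,3,4,5,6} 30  {2,3,4,5,6} 30
  if 0:x drops first: 180 orders
  if 1:b drops first: 60 orders
  if 2:a drops first: 60 orders
  if 4:c drops first: 120 orders
heap linearizations: 420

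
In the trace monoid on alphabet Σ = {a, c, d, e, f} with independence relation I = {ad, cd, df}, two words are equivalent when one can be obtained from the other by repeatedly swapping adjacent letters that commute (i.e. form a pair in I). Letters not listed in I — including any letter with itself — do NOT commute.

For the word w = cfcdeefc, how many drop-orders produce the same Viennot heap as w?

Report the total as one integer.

4

piece 0:c — minimal
piece 1:f rests on {0:c}
piece 2:c rests on {1:f}
piece 3:d — minimal
piece 4:e rests on {2:c, 3:d}
piece 5:e rests on {4:e}
piece 6:f rests on {5:e}
piece 7:c rests on {6:f}
minimal pieces: {0:c, 3:d}
ways to finish when only these pieces remain (= sum over removing one remaining piece with nothing left below it):
  1 left: {7}→1
  2 left: {6,7}→1
  3 left: {5,6,7}→1
  4 left: {4,5,6,7}→1
  5 left: {2,4,5,6,7}→1  {3,4,5,6,7}→1
  6 left: {1,2,4,5,6,7}→1  {2,3,4,5,6,7}→2
  placing 0:c first → 3 extensions
  placing 3:d first → 1 extensions
total linear extensions = 4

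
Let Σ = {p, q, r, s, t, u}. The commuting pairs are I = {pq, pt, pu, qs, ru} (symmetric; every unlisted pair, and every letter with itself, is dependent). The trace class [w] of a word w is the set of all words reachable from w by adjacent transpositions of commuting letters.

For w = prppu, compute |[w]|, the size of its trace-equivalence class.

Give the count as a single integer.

5

piece 0:p — minimal
piece 1:r rests on {0:p}
piece 2:p rests on {1:r}
piece 3:p rests on {2:p}
piece 4:u — minimal
minimal pieces: {0:p, 4:u}
ways to finish when only these pieces remain (= sum over removing one remaining piece with nothing left below it):
  1 left: {3}→1  {4}→1
  2 left: {2,3}→1  {3,4}→2
  3 left: {1,2,3}→1  {2,3,4}→3
  placing 0:p first → 4 extensions
  placing 4:u first → 1 extensions
total linear extensions = 5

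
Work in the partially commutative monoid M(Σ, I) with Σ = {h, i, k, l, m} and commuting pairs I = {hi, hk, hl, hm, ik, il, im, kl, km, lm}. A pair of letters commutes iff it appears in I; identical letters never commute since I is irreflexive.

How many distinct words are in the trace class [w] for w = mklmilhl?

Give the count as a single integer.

3360

piece 0:m — minimal
piece 1:k — minimal
piece 2:l — minimal
piece 3:m rests on {0:m}
piece 4:i — minimal
piece 5:l rests on {2:l}
piece 6:h — minimal
piece 7:l rests on {5:l}
minimal pieces: {0:m, 1:k, 2:l, 4:i, 6:h}
ways to finish when only these pieces remain (= sum over removing one remaining piece with nothing left below it):
  1 left: {1}→1  {3}→1  {4}→1  {6}→1  {7}→1
  2 left: {0,3}→1  {1,3}→2  {1,4}→2  {1,6}→2  {1,7}→2  {3,4}→2  {3,6}→2  {3,7}→2  {4,6}→2  {4,7}→2  {5,7}→1  {6,7}→2
  3 left: {0,1,3}→3  {0,3,4}→3  {0,3,6}→3  {0,3,7}→3  {1,3,4}→6  {1,3,6}→6  {1,3,7}→6  {1,4,6}→6  {1,4,7}→6  {1,5,7}→3  {1,6,7}→6  {2,5,7}→1  {3,4,6}→6  {3,4,7}→6  {3,5,7}→3  {3,6,7}→6  {4,5,7}→3  {4,6,7}→6  {5,6,7}→3
  4 left: {0,1,3,4}→12  {0,1,3,6}→12  {0,1,3,7}→12  {0,3,4,6}→12  {0,3,4,7}→12  {0,3,5,7}→6  {0,3,6,7}→12  {1,2,5,7}→4  {1,3,4,6}→24  {1,3,4,7}→24  {1,3,5,7}→12  {1,3,6,7}→24  {1,4,5,7}→12  {1,4,6,7}→24  {1,5,6,7}→12  {2,3,5,7}→4  {2,4,5,7}→4  {2,5,6,7}→4  {3,4,5,7}→12  {3,4,6,7}→24  {3,5,6,7}→12  {4,5,6,7}→12
  5 left: {0,1,3,4,6}→60  {0,1,3,4,7}→60  {0,1,3,5,7}→30  {0,1,3,6,7}→60  {0,2,3,5,7}→10  {0,3,4,5,7}→30  {0,3,4,6,7}→60  {0,3,5,6,7}→30  {1,2,3,5,7}→20  {1,2,4,5,7}→20  {1,2,5,6,7}→20  {1,3,4,5,7}→60  {1,3,4,6,7}→120  {1,3,5,6,7}→60  {1,4,5,6,7}→60  {2,3,4,5,7}→20  {2,3,5,6,7}→20  {2,4,5,6,7}→20  {3,4,5,6,7}→60
  6 left: {0,1,2,3,5,7}→60  {0,1,3,4,5,7}→180  {0,1,3,4,6,7}→360  {0,1,3,5,6,7}→180  {0,2,3,4,5,7}→60  {0,2,3,5,6,7}→60  {0,3,4,5,6,7}→180  {1,2,3,4,5,7}→120  {1,2,3,5,6,7}→120  {1,2,4,5,6,7}→120  {1,3,4,5,6,7}→360  {2,3,4,5,6,7}→120
  placing 0:m first → 840 extensions
  placing 1:k first → 420 extensions
  placing 2:l first → 1260 extensions
  placing 4:i first → 420 extensions
  placing 6:h first → 420 extensions
total linear extensions = 3360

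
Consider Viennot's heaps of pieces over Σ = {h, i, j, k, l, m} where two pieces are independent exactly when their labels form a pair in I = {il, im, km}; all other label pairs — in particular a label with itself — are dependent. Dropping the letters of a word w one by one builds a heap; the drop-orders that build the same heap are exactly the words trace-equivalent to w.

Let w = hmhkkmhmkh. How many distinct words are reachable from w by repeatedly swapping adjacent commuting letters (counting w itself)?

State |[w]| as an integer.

6

0(h) covers ∅
1(m) covers 0:h
2(h) covers 1:m
3(k) covers 2:h
4(k) covers 3:k
5(m) covers 2:h
6(h) covers 4:k, 5:m
7(m) covers 6:h
8(k) covers 6:h
9(h) covers 7:m, 8:k
floor of heap: 0:h
completions by unplaced set U, small U first (add the entries for U minus each lowest piece of U):
  |U|=1: {9}:1
  |U|=2: {7,9}:1  {8,9}:1
  |U|=3: {7,8,9}:2
  |U|=4: {6,7,8,9}:2
  |U|=5: {4,6,7,8,9}:2  {5,6,7,8,9}:2
  |U|=6: {3,4,6,7,8,9}:2  {4,5,6,7,8,9}:4
  |U|=7: {3,4,5,6,7,8,9}:6
  |U|=8: {2,3,4,5,6,7,8,9}:6
  start at 0(h): 6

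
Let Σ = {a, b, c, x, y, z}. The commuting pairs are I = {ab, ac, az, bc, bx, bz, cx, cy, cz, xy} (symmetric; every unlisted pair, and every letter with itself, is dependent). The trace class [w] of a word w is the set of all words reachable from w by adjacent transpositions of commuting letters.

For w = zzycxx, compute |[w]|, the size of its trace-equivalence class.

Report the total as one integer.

18

piece 0:z — minimal
piece 1:z rests on {0:z}
piece 2:y rests on {1:z}
piece 3:c — minimal
piece 4:x rests on {1:z}
piece 5:x rests on {4:x}
minimal pieces: {0:z, 3:c}
ways to finish when only these pieces remain (= sum over removing one remaining piece with nothing left below it):
  1 left: {2}→1  {3}→1  {5}→1
  2 left: {2,3}→2  {2,5}→2  {3,5}→2  {4,5}→1
  3 left: {2,3,5}→6  {2,4,5}→3  {3,4,5}→3
  4 left: {1,2,4,5}→3  {2,3,4,5}→12
  placing 0:z first → 15 extensions
  placing 3:c first → 3 extensions
total linear extensions = 18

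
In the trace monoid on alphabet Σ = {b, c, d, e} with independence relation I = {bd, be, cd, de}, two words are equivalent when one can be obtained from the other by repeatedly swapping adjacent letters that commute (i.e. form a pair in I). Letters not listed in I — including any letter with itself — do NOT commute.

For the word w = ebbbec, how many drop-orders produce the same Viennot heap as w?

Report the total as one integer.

10

#0=e has no predecessor
#1=b has no predecessor
#2=b depends on [1:b]
#3=b depends on [2:b]
#4=e depends on [0:e]
#5=c depends on [3:b, 4:e]
sources: [0:e, 1:b]
N(rest) = Σ N(rest − s) over sources s of rest; N(one piece) = 1:
  size 1 → [5]=1
  size 2 → [3,5]=1  [4,5]=1
  size 3 → [0,4,5]=1  [2,3,5]=1  [3,4,5]=2
  size 4 → [0,3,4,5]=3  [1,2,3,5]=1  [2,3,4,5]=3
  first=0(e) contributes 4
  first=1(b) contributes 6
|[w]| = 10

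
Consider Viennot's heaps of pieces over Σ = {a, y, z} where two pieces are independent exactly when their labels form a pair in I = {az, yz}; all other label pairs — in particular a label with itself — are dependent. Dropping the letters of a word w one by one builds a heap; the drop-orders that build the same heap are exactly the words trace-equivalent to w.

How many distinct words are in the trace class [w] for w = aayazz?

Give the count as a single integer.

0(a) covers ∅
1(a) covers 0:a
2(y) covers 1:a
3(a) covers 2:y
4(z) covers ∅
5(z) covers 4:z
floor of heap: 0:a, 4:z
completions by unplaced set U, small U first (add the entries for U minus each lowest piece of U):
  |U|=1: {3}:1  {5}:1
  |U|=2: {2,3}:1  {3,5}:2  {4,5}:1
  |U|=3: {1,2,3}:1  {2,3,5}:3  {3,4,5}:3
  |U|=4: {0,1,2,3}:1  {1,2,3,5}:4  {2,3,4,5}:6
  start at 0(a): 10
  start at 4(z): 5
sum over floor = 15

15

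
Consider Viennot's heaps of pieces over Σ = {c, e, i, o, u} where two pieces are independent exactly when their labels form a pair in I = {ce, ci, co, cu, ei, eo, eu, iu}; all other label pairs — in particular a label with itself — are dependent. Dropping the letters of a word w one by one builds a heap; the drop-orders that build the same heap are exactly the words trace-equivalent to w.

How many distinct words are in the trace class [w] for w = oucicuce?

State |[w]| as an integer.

840

drop 0:o onto floor
drop 1:u onto {0:o}
drop 2:c onto floor
drop 3:i onto {0:o}
drop 4:c onto {2:c}
drop 5:u onto {1:u}
drop 6:c onto {4:c}
drop 7:e onto floor
ground layer = {0:o, 2:c, 7:e}
drop-orders for the pieces not yet dropped (sum over which currently-grounded one goes next):
  1 to go: {3} 1  {5} 1  {6} 1  {7} 1
  2 to go: {1,5} 1  {3,5} 2  {3,6} 2  {3,7} 2  {4,6} 1  {5,6} 2  {5,7} 2  {6,7} 2
  3 to go: {1,3,5} 3  {1,5,6} 3  {1,5,7} 3  {2,4,6} 1  {3,4,6} 3  {3,5,6} 6  {3,5,7} 6  {3,6,7} 6  {4,5,6} 3  {4,6,7} 3  {5,6,7} 6
  4 to go: {0,1,3,5} 3  {1,3,5,6} 12  {1,3,5,7} 12  {1,4,5,6} 6  {1,5,6,7} 12  {2,3,4,6} 4  {2,4,5,6} 4  {2,4,6,7} 4  {3,4,5,6} 12  {3,4,6,7} 12  {3,5,6,7} 24  {4,5,6,7} 12
  5 to go: {0,1,3,5,6} 15  {0,1,3,5,7} 15  {1,2,4,5,6} 10  {1,3,4,5,6} 30  {1,3,5,6,7} 60  {1,4,5,6,7} 30  {2,3,4,5,6} 20  {2,3,4,6,7} 20  {2,4,5,6,7} 20  {3,4,5,6,7} 60
  6 to go: {0,1,3,4,5,6} 45  {0,1,3,5,6,7} 90  {1,2,3,4,5,6} 60  {1,2,4,5,6,7} 60  {1,3,4,5,6,7} 180  {2,3,4,5,6,7} 120
  if 0:o drops first: 420 orders
  if 2:c drops first: 315 orders
  if 7:e drops first: 105 orders
heap linearizations: 840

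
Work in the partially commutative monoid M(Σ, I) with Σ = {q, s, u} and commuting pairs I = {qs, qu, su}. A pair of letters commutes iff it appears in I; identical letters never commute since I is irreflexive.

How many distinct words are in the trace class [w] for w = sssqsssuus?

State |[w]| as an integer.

360

#0=s has no predecessor
#1=s depends on [0:s]
#2=s depends on [1:s]
#3=q has no predecessor
#4=s depends on [2:s]
#5=s depends on [4:s]
#6=s depends on [5:s]
#7=u has no predecessor
#8=u depends on [7:u]
#9=s depends on [6:s]
sources: [0:s, 3:q, 7:u]
N(rest) = Σ N(rest − s) over sources s of rest; N(one piece) = 1:
  size 1 → [3]=1  [8]=1  [9]=1
  size 2 → [3,8]=2  [3,9]=2  [6,9]=1  [7,8]=1  [8,9]=2
  size 3 → [3,6,9]=3  [3,7,8]=3  [3,8,9]=6  [5,6,9]=1  [6,8,9]=3  [7,8,9]=3
  size 4 → [3,5,6,9]=4  [3,6,8,9]=12  [3,7,8,9]=12  [4,5,6,9]=1  [5,6,8,9]=4  [6,7,8,9]=6
  size 5 → [2,4,5,6,9]=1  [3,4,5,6,9]=5  [3,5,6,8,9]=20  [3,6,7,8,9]=30  [4,5,6,8,9]=5  [5,6,7,8,9]=10
  size 6 → [1,2,4,5,6,9]=1  [2,3,4,5,6,9]=6  [2,4,5,6,8,9]=6  [3,4,5,6,8,9]=30  [3,5,6,7,8,9]=60  [4,5,6,7,8,9]=15
  size 7 → [0,1,2,4,5,6,9]=1  [1,2,3,4,5,6,9]=7  [1,2,4,5,6,8,9]=7  [2,3,4,5,6,8,9]=42  [2,4,5,6,7,8,9]=21  [3,4,5,6,7,8,9]=105
  size 8 → [0,1,2,3,4,5,6,9]=8  [0,1,2,4,5,6,8,9]=8  [1,2,3,4,5,6,8,9]=56  [1,2,4,5,6,7,8,9]=28  [2,3,4,5,6,7,8,9]=168
  first=0(s) contributes 252
  first=3(q) contributes 36
  first=7(u) contributes 72
|[w]| = 360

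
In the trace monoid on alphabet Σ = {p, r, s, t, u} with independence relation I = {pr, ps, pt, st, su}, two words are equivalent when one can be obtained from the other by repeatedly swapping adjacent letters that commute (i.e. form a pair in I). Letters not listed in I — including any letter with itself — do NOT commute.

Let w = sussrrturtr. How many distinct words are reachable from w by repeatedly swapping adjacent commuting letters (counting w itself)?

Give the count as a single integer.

4

0(s) covers ∅
1(u) covers ∅
2(s) covers 0:s
3(s) covers 2:s
4(r) covers 1:u, 3:s
5(r) covers 4:r
6(t) covers 5:r
7(u) covers 6:t
8(r) covers 7:u
9(t) covers 8:r
10(r) covers 9:t
floor of heap: 0:s, 1:u
completions by unplaced set U, small U first (add the entries for U minus each lowest piece of U):
  |U|=1: {10}:1
  |U|=2: {9,10}:1
  |U|=3: {8,9,10}:1
  |U|=4: {7,8,9,10}:1
  |U|=5: {6,7,8,9,10}:1
  |U|=6: {5,6,7,8,9,10}:1
  |U|=7: {4,5,6,7,8,9,10}:1
  |U|=8: {1,4,5,6,7,8,9,10}:1  {3,4,5,6,7,8,9,10}:1
  |U|=9: {1,3,4,5,6,7,8,9,10}:2  {2,3,4,5,6,7,8,9,10}:1
  start at 0(s): 3
  start at 1(u): 1
sum over floor = 4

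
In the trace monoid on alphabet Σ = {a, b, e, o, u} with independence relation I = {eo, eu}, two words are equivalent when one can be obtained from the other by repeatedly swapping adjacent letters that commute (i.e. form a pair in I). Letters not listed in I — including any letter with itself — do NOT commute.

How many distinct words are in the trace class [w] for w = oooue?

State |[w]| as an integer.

5

drop 0:o onto floor
drop 1:o onto {0:o}
drop 2:o onto {1:o}
drop 3:u onto {2:o}
drop 4:e onto floor
ground layer = {0:o, 4:e}
drop-orders for the pieces not yet dropped (sum over which currently-grounded one goes next):
  1 to go: {3} 1  {4} 1
  2 to go: {2,3} 1  {3,4} 2
  3 to go: {1,2,3} 1  {2,3,4} 3
  if 0:o drops first: 4 orders
  if 4:e drops first: 1 orders
heap linearizations: 5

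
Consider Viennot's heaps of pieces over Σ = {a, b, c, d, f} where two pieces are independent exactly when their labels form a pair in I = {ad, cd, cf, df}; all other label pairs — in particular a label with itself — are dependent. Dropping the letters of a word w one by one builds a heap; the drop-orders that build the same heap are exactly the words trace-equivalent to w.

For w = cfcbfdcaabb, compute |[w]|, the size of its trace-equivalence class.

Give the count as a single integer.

30

#0=c has no predecessor
#1=f has no predecessor
#2=c depends on [0:c]
#3=b depends on [1:f, 2:c]
#4=f depends on [3:b]
#5=d depends on [3:b]
#6=c depends on [3:b]
#7=a depends on [4:f, 6:c]
#8=a depends on [7:a]
#9=b depends on [5:d, 8:a]
#10=b depends on [9:b]
sources: [0:c, 1:f]
N(rest) = Σ N(rest − s) over sources s of rest; N(one piece) = 1:
  size 1 → [10]=1
  size 2 → [9,10]=1
  size 3 → [5,9,10]=1  [8,9,10]=1
  size 4 → [5,8,9,10]=2  [7,8,9,10]=1
  size 5 → [4,7,8,9,10]=1  [5,7,8,9,10]=3  [6,7,8,9,10]=1
  size 6 → [4,5,7,8,9,10]=4  [4,6,7,8,9,10]=2  [5,6,7,8,9,10]=4
  size 7 → [4,5,6,7,8,9,10]=10
  size 8 → [3,4,5,6,7,8,9,10]=10
  size 9 → [1,3,4,5,6,7,8,9,10]=10  [2,3,4,5,6,7,8,9,10]=10
  first=0(c) contributes 20
  first=1(f) contributes 10
|[w]| = 30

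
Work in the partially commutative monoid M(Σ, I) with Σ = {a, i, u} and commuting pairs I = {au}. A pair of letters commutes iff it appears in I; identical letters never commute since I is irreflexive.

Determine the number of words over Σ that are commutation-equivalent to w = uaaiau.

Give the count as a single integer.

#0=u has no predecessor
#1=a has no predecessor
#2=a depends on [1:a]
#3=i depends on [0:u, 2:a]
#4=a depends on [3:i]
#5=u depends on [3:i]
sources: [0:u, 1:a]
N(rest) = Σ N(rest − s) over sources s of rest; N(one piece) = 1:
  size 1 → [4]=1  [5]=1
  size 2 → [4,5]=2
  size 3 → [3,4,5]=2
  size 4 → [0,3,4,5]=2  [2,3,4,5]=2
  first=0(u) contributes 2
  first=1(a) contributes 4
|[w]| = 6

6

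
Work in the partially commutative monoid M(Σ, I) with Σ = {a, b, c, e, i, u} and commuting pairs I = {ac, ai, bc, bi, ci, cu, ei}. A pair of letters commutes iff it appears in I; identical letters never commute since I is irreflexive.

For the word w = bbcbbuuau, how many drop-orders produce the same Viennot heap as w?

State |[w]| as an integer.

9

0(b) covers ∅
1(b) covers 0:b
2(c) covers ∅
3(b) covers 1:b
4(b) covers 3:b
5(u) covers 4:b
6(u) covers 5:u
7(a) covers 6:u
8(u) covers 7:a
floor of heap: 0:b, 2:c
completions by unplaced set U, small U first (add the entries for U minus each lowest piece of U):
  |U|=1: {2}:1  {8}:1
  |U|=2: {2,8}:2  {7,8}:1
  |U|=3: {2,7,8}:3  {6,7,8}:1
  |U|=4: {2,6,7,8}:4  {5,6,7,8}:1
  |U|=5: {2,5,6,7,8}:5  {4,5,6,7,8}:1
  |U|=6: {2,4,5,6,7,8}:6  {3,4,5,6,7,8}:1
  |U|=7: {1,3,4,5,6,7,8}:1  {2,3,4,5,6,7,8}:7
  start at 0(b): 8
  start at 2(c): 1
sum over floor = 9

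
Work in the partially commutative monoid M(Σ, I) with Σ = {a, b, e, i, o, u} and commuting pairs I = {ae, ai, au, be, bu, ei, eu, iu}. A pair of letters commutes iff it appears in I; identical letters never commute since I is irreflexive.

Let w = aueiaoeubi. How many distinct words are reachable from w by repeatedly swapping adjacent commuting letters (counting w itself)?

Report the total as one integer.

720

drop 0:a onto floor
drop 1:u onto floor
drop 2:e onto floor
drop 3:i onto floor
drop 4:a onto {0:a}
drop 5:o onto {1:u, 2:e, 3:i, 4:a}
drop 6:e onto {5:o}
drop 7:u onto {5:o}
drop 8:b onto {5:o}
drop 9:i onto {8:b}
ground layer = {0:a, 1:u, 2:e, 3:i}
drop-orders for the pieces not yet dropped (sum over which currently-grounded one goes next):
  1 to go: {6} 1  {7} 1  {9} 1
  2 to go: {6,7} 2  {6,9} 2  {7,9} 2  {8,9} 1
  3 to go: {6,7,9} 6  {6,8,9} 3  {7,8,9} 3
  4 to go: {6,7,8,9} 12
  5 to go: {5,6,7,8,9} 12
  6 to go: {1,5,6,7,8,9} 12  {2,5,6,7,8,9} 12  {3,5,6,7,8,9} 12  {4,5,6,7,8,9} 12
  7 to go: {0,4,5,6,7,8,9} 12  {1,2,5,6,7,8,9} 24  {1,3,5,6,7,8,9} 24  {1,4,5,6,7,8,9} 24  {2,3,5,6,7,8,9} 24  {2,4,5,6,7,8,9} 24  {3,4,5,6,7,8,9} 24
  8 to go: {0,1,4,5,6,7,8,9} 36  {0,2,4,5,6,7,8,9} 36  {0,3,4,5,6,7,8,9} 36  {1,2,3,5,6,7,8,9} 72  {1,2,4,5,6,7,8,9} 72  {1,3,4,5,6,7,8,9} 72  {2,3,4,5,6,7,8,9} 72
  if 0:a drops first: 288 orders
  if 1:u drops first: 144 orders
  if 2:e drops first: 144 orders
  if 3:i drops first: 144 orders
heap linearizations: 720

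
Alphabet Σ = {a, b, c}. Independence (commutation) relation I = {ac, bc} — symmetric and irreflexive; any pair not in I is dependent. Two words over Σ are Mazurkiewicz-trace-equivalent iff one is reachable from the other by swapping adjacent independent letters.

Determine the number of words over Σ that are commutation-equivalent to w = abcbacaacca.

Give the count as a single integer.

330

drop 0:a onto floor
drop 1:b onto {0:a}
drop 2:c onto floor
drop 3:b onto {1:b}
drop 4:a onto {3:b}
drop 5:c onto {2:c}
drop 6:a onto {4:a}
drop 7:a onto {6:a}
drop 8:c onto {5:c}
drop 9:c onto {8:c}
drop 10:a onto {7:a}
ground layer = {0:a, 2:c}
drop-orders for the pieces not yet dropped (sum over which currently-grounded one goes next):
  1 to go: {9} 1  {10} 1
  2 to go: {7,10} 1  {8,9} 1  {9,10} 2
  3 to go: {5,8,9} 1  {6,7,10} 1  {7,9,10} 3  {8,9,10} 3
  4 to go: {2,5,8,9} 1  {4,6,7,10} 1  {5,8,9,10} 4  {6,7,9,10} 4  {7,8,9,10} 6
  5 to go: {2,5,8,9,10} 5  {3,4,6,7,10} 1  {4,6,7,9,10} 5  {5,7,8,9,10} 10  {6,7,8,9,10} 10
  6 to go: {1,3,4,6,7,10} 1  {2,5,7,8,9,10} 15  {3,4,6,7,9,10} 6  {4,6,7,8,9,10} 15  {5,6,7,8,9,10} 20
  7 to go: {0,1,3,4,6,7,10} 1  {1,3,4,6,7,9,10} 7  {2,5,6,7,8,9,10} 35  {3,4,6,7,8,9,10} 21  {4,5,6,7,8,9,10} 35
  8 to go: {0,1,3,4,6,7,9,10} 8  {1,3,4,6,7,8,9,10} 28  {2,4,5,6,7,8,9,10} 70  {3,4,5,6,7,8,9,10} 56
  9 to go: {0,1,3,4,6,7,8,9,10} 36  {1,3,4,5,6,7,8,9,10} 84  {2,3,4,5,6,7,8,9,10} 126
  if 0:a drops first: 210 orders
  if 2:c drops first: 120 orders
heap linearizations: 330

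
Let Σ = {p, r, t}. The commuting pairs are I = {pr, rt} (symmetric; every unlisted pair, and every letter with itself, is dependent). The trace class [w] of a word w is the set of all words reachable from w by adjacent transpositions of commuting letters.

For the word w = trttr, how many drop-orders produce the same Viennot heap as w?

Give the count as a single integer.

10

drop 0:t onto floor
drop 1:r onto floor
drop 2:t onto {0:t}
drop 3:t onto {2:t}
drop 4:r onto {1:r}
ground layer = {0:t, 1:r}
drop-orders for the pieces not yet dropped (sum over which currently-grounded one goes next):
  1 to go: {3} 1  {4} 1
  2 to go: {1,4} 1  {2,3} 1  {3,4} 2
  3 to go: {0,2,3} 1  {1,3,4} 3  {2,3,4} 3
  if 0:t drops first: 6 orders
  if 1:r drops first: 4 orders
heap linearizations: 10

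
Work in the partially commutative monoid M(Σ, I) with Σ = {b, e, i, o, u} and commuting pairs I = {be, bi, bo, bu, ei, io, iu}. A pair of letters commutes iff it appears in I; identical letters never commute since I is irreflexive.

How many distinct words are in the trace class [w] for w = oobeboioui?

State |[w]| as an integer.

drop 0:o onto floor
drop 1:o onto {0:o}
drop 2:b onto floor
drop 3:e onto {1:o}
drop 4:b onto {2:b}
drop 5:o onto {3:e}
drop 6:i onto floor
drop 7:o onto {5:o}
drop 8:u onto {7:o}
drop 9:i onto {6:i}
ground layer = {0:o, 2:b, 6:i}
drop-orders for the pieces not yet dropped (sum over which currently-grounded one goes next):
  1 to go: {4} 1  {8} 1  {9} 1
  2 to go: {2,4} 1  {4,8} 2  {4,9} 2  {6,9} 1  {7,8} 1  {8,9} 2
  3 to go: {2,4,8} 3  {2,4,9} 3  {4,6,9} 3  {4,7,8} 3  {4,8,9} 6  {5,7,8} 1  {6,8,9} 3  {7,8,9} 3
  4 to go: {2,4,6,9} 6  {2,4,7,8} 6  {2,4,8,9} 12  {3,5,7,8} 1  {4,5,7,8} 4  {4,6,8,9} 12  {4,7,8,9} 12  {5,7,8,9} 4  {6,7,8,9} 6
  5 to go: {1,3,5,7,8} 1  {2,4,5,7,8} 10  {2,4,6,8,9} 30  {2,4,7,8,9} 30  {3,4,5,7,8} 5  {3,5,7,8,9} 5  {4,5,7,8,9} 20  {4,6,7,8,9} 30  {5,6,7,8,9} 10
  6 to go: {0,1,3,5,7,8} 1  {1,3,4,5,7,8} 6  {1,3,5,7,8,9} 6  {2,3,4,5,7,8} 15  {2,4,5,7,8,9} 60  {2,4,6,7,8,9} 90  {3,4,5,7,8,9} 30  {3,5,6,7,8,9} 15  {4,5,6,7,8,9} 60
  7 to go: {0,1,3,4,5,7,8} 7  {0,1,3,5,7,8,9} 7  {1,2,3,4,5,7,8} 21  {1,3,4,5,7,8,9} 42  {1,3,5,6,7,8,9} 21  {2,3,4,5,7,8,9} 105  {2,4,5,6,7,8,9} 210  {3,4,5,6,7,8,9} 105
  8 to go: {0,1,2,3,4,5,7,8} 28  {0,1,3,4,5,7,8,9} 56  {0,1,3,5,6,7,8,9} 28  {1,2,3,4,5,7,8,9} 168  {1,3,4,5,6,7,8,9} 168  {2,3,4,5,6,7,8,9} 420
  if 0:o drops first: 756 orders
  if 2:b drops first: 252 orders
  if 6:i drops first: 252 orders
heap linearizations: 1260

1260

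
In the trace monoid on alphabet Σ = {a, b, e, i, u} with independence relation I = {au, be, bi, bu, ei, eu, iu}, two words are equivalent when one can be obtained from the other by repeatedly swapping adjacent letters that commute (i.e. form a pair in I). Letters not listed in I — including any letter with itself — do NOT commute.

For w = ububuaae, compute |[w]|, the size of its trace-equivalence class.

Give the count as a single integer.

56

0(u) covers ∅
1(b) covers ∅
2(u) covers 0:u
3(b) covers 1:b
4(u) covers 2:u
5(a) covers 3:b
6(a) covers 5:a
7(e) covers 6:a
floor of heap: 0:u, 1:b
completions by unplaced set U, small U first (add the entries for U minus each lowest piece of U):
  |U|=1: {4}:1  {7}:1
  |U|=2: {2,4}:1  {4,7}:2  {6,7}:1
  |U|=3: {0,2,4}:1  {2,4,7}:3  {4,6,7}:3  {5,6,7}:1
  |U|=4: {0,2,4,7}:4  {2,4,6,7}:6  {3,5,6,7}:1  {4,5,6,7}:4
  |U|=5: {0,2,4,6,7}:10  {1,3,5,6,7}:1  {2,4,5,6,7}:10  {3,4,5,6,7}:5
  |U|=6: {0,2,4,5,6,7}:20  {1,3,4,5,6,7}:6  {2,3,4,5,6,7}:15
  start at 0(u): 21
  start at 1(b): 35
sum over floor = 56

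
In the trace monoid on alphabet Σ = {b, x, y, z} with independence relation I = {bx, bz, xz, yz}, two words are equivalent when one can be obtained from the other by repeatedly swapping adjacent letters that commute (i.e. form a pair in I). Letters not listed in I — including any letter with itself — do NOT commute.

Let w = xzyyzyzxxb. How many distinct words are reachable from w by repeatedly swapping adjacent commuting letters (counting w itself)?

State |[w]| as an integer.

360

drop 0:x onto floor
drop 1:z onto floor
drop 2:y onto {0:x}
drop 3:y onto {2:y}
drop 4:z onto {1:z}
drop 5:y onto {3:y}
drop 6:z onto {4:z}
drop 7:x onto {5:y}
drop 8:x onto {7:x}
drop 9:b onto {5:y}
ground layer = {0:x, 1:z}
drop-orders for the pieces not yet dropped (sum over which currently-grounded one goes next):
  1 to go: {6} 1  {8} 1  {9} 1
  2 to go: {4,6} 1  {6,8} 2  {6,9} 2  {7,8} 1  {8,9} 2
  3 to go: {1,4,6} 1  {4,6,8} 3  {4,6,9} 3  {6,7,8} 3  {6,8,9} 6  {7,8,9} 3
  4 to go: {1,4,6,8} 4  {1,4,6,9} 4  {4,6,7,8} 6  {4,6,8,9} 12  {5,7,8,9} 3  {6,7,8,9} 12
  5 to go: {1,4,6,7,8} 10  {1,4,6,8,9} 20  {3,5,7,8,9} 3  {4,6,7,8,9} 30  {5,6,7,8,9} 15
  6 to go: {1,4,6,7,8,9} 60  {2,3,5,7,8,9} 3  {3,5,6,7,8,9} 18  {4,5,6,7,8,9} 45
  7 to go: {0,2,3,5,7,8,9} 3  {1,4,5,6,7,8,9} 105  {2,3,5,6,7,8,9} 21  {3,4,5,6,7,8,9} 63
  8 to go: {0,2,3,5,6,7,8,9} 24  {1,3,4,5,6,7,8,9} 168  {2,3,4,5,6,7,8,9} 84
  if 0:x drops first: 252 orders
  if 1:z drops first: 108 orders
heap linearizations: 360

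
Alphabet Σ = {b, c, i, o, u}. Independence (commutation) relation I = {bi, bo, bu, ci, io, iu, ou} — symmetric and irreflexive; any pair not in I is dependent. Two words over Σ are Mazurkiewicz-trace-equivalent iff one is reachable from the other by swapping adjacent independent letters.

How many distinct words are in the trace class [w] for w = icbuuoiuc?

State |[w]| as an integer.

drop 0:i onto floor
drop 1:c onto floor
drop 2:b onto {1:c}
drop 3:u onto {1:c}
drop 4:u onto {3:u}
drop 5:o onto {1:c}
drop 6:i onto {0:i}
drop 7:u onto {4:u}
drop 8:c onto {2:b, 5:o, 7:u}
ground layer = {0:i, 1:c}
drop-orders for the pieces not yet dropped (sum over which currently-grounded one goes next):
  1 to go: {6} 1  {8} 1
  2 to go: {0,6} 1  {2,8} 1  {5,8} 1  {6,8} 2  {7,8} 1
  3 to go: {0,6,8} 3  {2,5,8} 2  {2,6,8} 3  {2,7,8} 2  {4,7,8} 1  {5,6,8} 3  {5,7,8} 2  {6,7,8} 3
  4 to go: {0,2,6,8} 6  {0,5,6,8} 6  {0,6,7,8} 6  {2,4,7,8} 3  {2,5,6,8} 8  {2,5,7,8} 6  {2,6,7,8} 8  {3,4,7,8} 1  {4,5,7,8} 3  {4,6,7,8} 4  {5,6,7,8} 8
  5 to go: {0,2,5,6,8} 20  {0,2,6,7,8} 20  {0,4,6,7,8} 10  {0,5,6,7,8} 20  {2,3,4,7,8} 4  {2,4,5,7,8} 12  {2,4,6,7,8} 15  {2,5,6,7,8} 30  {3,4,5,7,8} 4  {3,4,6,7,8} 5  {4,5,6,7,8} 15
  6 to go: {0,2,4,6,7,8} 45  {0,2,5,6,7,8} 90  {0,3,4,6,7,8} 15  {0,4,5,6,7,8} 45  {2,3,4,5,7,8} 20  {2,3,4,6,7,8} 24  {2,4,5,6,7,8} 72  {3,4,5,6,7,8} 24
  7 to go: {0,2,3,4,6,7,8} 84  {0,2,4,5,6,7,8} 252  {0,3,4,5,6,7,8} 84  {1,2,3,4,5,7,8} 20  {2,3,4,5,6,7,8} 140
  if 0:i drops first: 160 orders
  if 1:c drops first: 560 orders
heap linearizations: 720

720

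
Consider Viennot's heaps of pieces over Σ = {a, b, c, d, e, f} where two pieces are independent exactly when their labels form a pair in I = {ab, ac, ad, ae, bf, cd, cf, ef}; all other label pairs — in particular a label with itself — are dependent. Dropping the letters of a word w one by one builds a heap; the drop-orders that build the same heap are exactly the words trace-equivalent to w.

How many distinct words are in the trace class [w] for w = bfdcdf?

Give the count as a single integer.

#0=b has no predecessor
#1=f has no predecessor
#2=d depends on [0:b, 1:f]
#3=c depends on [0:b]
#4=d depends on [2:d]
#5=f depends on [4:d]
sources: [0:b, 1:f]
N(rest) = Σ N(rest − s) over sources s of rest; N(one piece) = 1:
  size 1 → [3]=1  [5]=1
  size 2 → [3,5]=2  [4,5]=1
  size 3 → [2,4,5]=1  [3,4,5]=3
  size 4 → [1,2,4,5]=1  [2,3,4,5]=4
  first=0(b) contributes 5
  first=1(f) contributes 4
|[w]| = 9

9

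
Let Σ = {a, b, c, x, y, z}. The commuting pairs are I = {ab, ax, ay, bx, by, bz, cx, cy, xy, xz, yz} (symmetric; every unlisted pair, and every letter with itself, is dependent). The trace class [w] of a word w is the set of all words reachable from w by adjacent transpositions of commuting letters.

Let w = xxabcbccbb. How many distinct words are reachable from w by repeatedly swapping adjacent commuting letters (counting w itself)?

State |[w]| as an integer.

drop 0:x onto floor
drop 1:x onto {0:x}
drop 2:a onto floor
drop 3:b onto floor
drop 4:c onto {2:a, 3:b}
drop 5:b onto {4:c}
drop 6:c onto {5:b}
drop 7:c onto {6:c}
drop 8:b onto {7:c}
drop 9:b onto {8:b}
ground layer = {0:x, 2:a, 3:b}
drop-orders for the pieces not yet dropped (sum over which currently-grounded one goes next):
  1 to go: {1} 1  {9} 1
  2 to go: {0,1} 1  {1,9} 2  {8,9} 1
  3 to go: {0,1,9} 3  {1,8,9} 3  {7,8,9} 1
  4 to go: {0,1,8,9} 6  {1,7,8,9} 4  {6,7,8,9} 1
  5 to go: {0,1,7,8,9} 10  {1,6,7,8,9} 5  {5,6,7,8,9} 1
  6 to go: {0,1,6,7,8,9} 15  {1,5,6,7,8,9} 6  {4,5,6,7,8,9} 1
  7 to go: {0,1,5,6,7,8,9} 21  {1,4,5,6,7,8,9} 7  {2,4,5,6,7,8,9} 1  {3,4,5,6,7,8,9} 1
  8 to go: {0,1,4,5,6,7,8,9} 28  {1,2,4,5,6,7,8,9} 8  {1,3,4,5,6,7,8,9} 8  {2,3,4,5,6,7,8,9} 2
  if 0:x drops first: 18 orders
  if 2:a drops first: 36 orders
  if 3:b drops first: 36 orders
heap linearizations: 90

90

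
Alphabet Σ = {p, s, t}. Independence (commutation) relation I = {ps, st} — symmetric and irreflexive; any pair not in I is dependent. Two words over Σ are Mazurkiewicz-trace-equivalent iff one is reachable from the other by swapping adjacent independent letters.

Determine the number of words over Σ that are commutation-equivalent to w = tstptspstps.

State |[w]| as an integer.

#0=t has no predecessor
#1=s has no predecessor
#2=t depends on [0:t]
#3=p depends on [2:t]
#4=t depends on [3:p]
#5=s depends on [1:s]
#6=p depends on [4:t]
#7=s depends on [5:s]
#8=t depends on [6:p]
#9=p depends on [8:t]
#10=s depends on [7:s]
sources: [0:t, 1:s]
N(rest) = Σ N(rest − s) over sources s of rest; N(one piece) = 1:
  size 1 → [9]=1  [10]=1
  size 2 → [7,10]=1  [8,9]=1  [9,10]=2
  size 3 → [5,7,10]=1  [6,8,9]=1  [7,9,10]=3  [8,9,10]=3
  size 4 → [1,5,7,10]=1  [4,6,8,9]=1  [5,7,9,10]=4  [6,8,9,10]=4  [7,8,9,10]=6
  size 5 → [1,5,7,9,10]=5  [3,4,6,8,9]=1  [4,6,8,9,10]=5  [5,7,8,9,10]=10  [6,7,8,9,10]=10
  size 6 → [1,5,7,8,9,10]=15  [2,3,4,6,8,9]=1  [3,4,6,8,9,10]=6  [4,6,7,8,9,10]=15  [5,6,7,8,9,10]=20
  size 7 → [0,2,3,4,6,8,9]=1  [1,5,6,7,8,9,10]=35  [2,3,4,6,8,9,10]=7  [3,4,6,7,8,9,10]=21  [4,5,6,7,8,9,10]=35
  size 8 → [0,2,3,4,6,8,9,10]=8  [1,4,5,6,7,8,9,10]=70  [2,3,4,6,7,8,9,10]=28  [3,4,5,6,7,8,9,10]=56
  size 9 → [0,2,3,4,6,7,8,9,10]=36  [1,3,4,5,6,7,8,9,10]=126  [2,3,4,5,6,7,8,9,10]=84
  first=0(t) contributes 210
  first=1(s) contributes 120
|[w]| = 330

330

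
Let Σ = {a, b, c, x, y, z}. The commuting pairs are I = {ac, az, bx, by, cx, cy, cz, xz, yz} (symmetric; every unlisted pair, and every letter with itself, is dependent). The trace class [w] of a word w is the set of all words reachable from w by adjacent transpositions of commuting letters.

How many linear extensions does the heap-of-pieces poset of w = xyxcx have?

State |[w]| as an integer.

0(x) covers ∅
1(y) covers 0:x
2(x) covers 1:y
3(c) covers ∅
4(x) covers 2:x
floor of heap: 0:x, 3:c
completions by unplaced set U, small U first (add the entries for U minus each lowest piece of U):
  |U|=1: {3}:1  {4}:1
  |U|=2: {2,4}:1  {3,4}:2
  |U|=3: {1,2,4}:1  {2,3,4}:3
  start at 0(x): 4
  start at 3(c): 1
sum over floor = 5

5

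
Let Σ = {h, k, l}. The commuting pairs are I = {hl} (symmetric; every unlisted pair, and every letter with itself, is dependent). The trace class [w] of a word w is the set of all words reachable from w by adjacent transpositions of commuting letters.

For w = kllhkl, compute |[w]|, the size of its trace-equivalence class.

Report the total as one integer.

3

piece 0:k — minimal
piece 1:l rests on {0:k}
piece 2:l rests on {1:l}
piece 3:h rests on {0:k}
piece 4:k rests on {2:l, 3:h}
piece 5:l rests on {4:k}
minimal pieces: {0:k}
ways to finish when only these pieces remain (= sum over removing one remaining piece with nothing left below it):
  1 left: {5}→1
  2 left: {4,5}→1
  3 left: {2,4,5}→1  {3,4,5}→1
  4 left: {1,2,4,5}→1  {2,3,4,5}→2
  placing 0:k first → 3 extensions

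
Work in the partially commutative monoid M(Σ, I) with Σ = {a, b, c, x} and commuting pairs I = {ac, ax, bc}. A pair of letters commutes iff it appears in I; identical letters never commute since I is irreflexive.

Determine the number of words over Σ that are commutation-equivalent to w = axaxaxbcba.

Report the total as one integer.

95

#0=a has no predecessor
#1=x has no predecessor
#2=a depends on [0:a]
#3=x depends on [1:x]
#4=a depends on [2:a]
#5=x depends on [3:x]
#6=b depends on [4:a, 5:x]
#7=c depends on [5:x]
#8=b depends on [6:b]
#9=a depends on [8:b]
sources: [0:a, 1:x]
N(rest) = Σ N(rest − s) over sources s of rest; N(one piece) = 1:
  size 1 → [7]=1  [9]=1
  size 2 → [7,9]=2  [8,9]=1
  size 3 → [6,8,9]=1  [7,8,9]=3
  size 4 → [4,6,8,9]=1  [6,7,8,9]=4
  size 5 → [2,4,6,8,9]=1  [4,6,7,8,9]=5  [5,6,7,8,9]=4
  size 6 → [0,2,4,6,8,9]=1  [2,4,6,7,8,9]=6  [3,5,6,7,8,9]=4  [4,5,6,7,8,9]=9
  size 7 → [0,2,4,6,7,8,9]=7  [1,3,5,6,7,8,9]=4  [2,4,5,6,7,8,9]=15  [3,4,5,6,7,8,9]=13
  size 8 → [0,2,4,5,6,7,8,9]=22  [1,3,4,5,6,7,8,9]=17  [2,3,4,5,6,7,8,9]=28
  first=0(a) contributes 45
  first=1(x) contributes 50
|[w]| = 95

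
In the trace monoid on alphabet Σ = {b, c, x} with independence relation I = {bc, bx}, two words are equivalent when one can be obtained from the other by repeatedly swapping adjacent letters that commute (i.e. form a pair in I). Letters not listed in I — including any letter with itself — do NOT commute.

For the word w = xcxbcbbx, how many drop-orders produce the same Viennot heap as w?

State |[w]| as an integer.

drop 0:x onto floor
drop 1:c onto {0:x}
drop 2:x onto {1:c}
drop 3:b onto floor
drop 4:c onto {2:x}
drop 5:b onto {3:b}
drop 6:b onto {5:b}
drop 7:x onto {4:c}
ground layer = {0:x, 3:b}
drop-orders for the pieces not yet dropped (sum over which currently-grounded one goes next):
  1 to go: {6} 1  {7} 1
  2 to go: {4,7} 1  {5,6} 1  {6,7} 2
  3 to go: {2,4,7} 1  {3,5,6} 1  {4,6,7} 3  {5,6,7} 3
  4 to go: {1,2,4,7} 1  {2,4,6,7} 4  {3,5,6,7} 4  {4,5,6,7} 6
  5 to go: {0,1,2,4,7} 1  {1,2,4,6,7} 5  {2,4,5,6,7} 10  {3,4,5,6,7} 10
  6 to go: {0,1,2,4,6,7} 6  {1,2,4,5,6,7} 15  {2,3,4,5,6,7} 20
  if 0:x drops first: 35 orders
  if 3:b drops first: 21 orders
heap linearizations: 56

56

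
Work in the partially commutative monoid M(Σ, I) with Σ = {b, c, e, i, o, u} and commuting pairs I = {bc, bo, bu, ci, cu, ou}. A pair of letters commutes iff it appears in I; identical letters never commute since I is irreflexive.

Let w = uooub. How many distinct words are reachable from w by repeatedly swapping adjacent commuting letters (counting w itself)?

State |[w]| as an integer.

30

piece 0:u — minimal
piece 1:o — minimal
piece 2:o rests on {1:o}
piece 3:u rests on {0:u}
piece 4:b — minimal
minimal pieces: {0:u, 1:o, 4:b}
ways to finish when only these pieces remain (= sum over removing one remaining piece with nothing left below it):
  1 left: {2}→1  {3}→1  {4}→1
  2 left: {0,3}→1  {1,2}→1  {2,3}→2  {2,4}→2  {3,4}→2
  3 left: {0,2,3}→3  {0,3,4}→3  {1,2,3}→3  {1,2,4}→3  {2,3,4}→6
  placing 0:u first → 12 extensions
  placing 1:o first → 12 extensions
  placing 4:b first → 6 extensions
total linear extensions = 30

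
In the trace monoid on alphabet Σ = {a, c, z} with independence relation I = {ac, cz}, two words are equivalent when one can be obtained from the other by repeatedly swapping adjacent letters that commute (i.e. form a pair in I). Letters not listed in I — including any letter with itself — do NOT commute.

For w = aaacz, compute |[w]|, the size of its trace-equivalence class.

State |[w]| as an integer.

piece 0:a — minimal
piece 1:a rests on {0:a}
piece 2:a rests on {1:a}
piece 3:c — minimal
piece 4:z rests on {2:a}
minimal pieces: {0:a, 3:c}
ways to finish when only these pieces remain (= sum over removing one remaining piece with nothing left below it):
  1 left: {3}→1  {4}→1
  2 left: {2,4}→1  {3,4}→2
  3 left: {1,2,4}→1  {2,3,4}→3
  placing 0:a first → 4 extensions
  placing 3:c first → 1 extensions
total linear extensions = 5

5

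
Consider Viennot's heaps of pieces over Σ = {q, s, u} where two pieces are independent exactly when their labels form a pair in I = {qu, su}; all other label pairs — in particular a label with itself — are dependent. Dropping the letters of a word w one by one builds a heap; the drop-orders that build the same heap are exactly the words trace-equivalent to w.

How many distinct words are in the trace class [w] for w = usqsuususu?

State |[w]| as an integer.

piece 0:u — minimal
piece 1:s — minimal
piece 2:q rests on {1:s}
piece 3:s rests on {2:q}
piece 4:u rests on {0:u}
piece 5:u rests on {4:u}
piece 6:s rests on {3:s}
piece 7:u rests on {5:u}
piece 8:s rests on {6:s}
piece 9:u rests on {7:u}
minimal pieces: {0:u, 1:s}
ways to finish when only these pieces remain (= sum over removing one remaining piece with nothing left below it):
  1 left: {8}→1  {9}→1
  2 left: {6,8}→1  {7,9}→1  {8,9}→2
  3 left: {3,6,8}→1  {5,7,9}→1  {6,8,9}→3  {7,8,9}→3
  4 left: {2,3,6,8}→1  {3,6,8,9}→4  {4,5,7,9}→1  {5,7,8,9}→4  {6,7,8,9}→6
  5 left: {0,4,5,7,9}→1  {1,2,3,6,8}→1  {2,3,6,8,9}→5  {3,6,7,8,9}→10  {4,5,7,8,9}→5  {5,6,7,8,9}→10
  6 left: {0,4,5,7,8,9}→6  {1,2,3,6,8,9}→6  {2,3,6,7,8,9}→15  {3,5,6,7,8,9}→20  {4,5,6,7,8,9}→15
  7 left: {0,4,5,6,7,8,9}→21  {1,2,3,6,7,8,9}→21  {2,3,5,6,7,8,9}→35  {3,4,5,6,7,8,9}→35
  8 left: {0,3,4,5,6,7,8,9}→56  {1,2,3,5,6,7,8,9}→56  {2,3,4,5,6,7,8,9}→70
  placing 0:u first → 126 extensions
  placing 1:s first → 126 extensions
total linear extensions = 252

252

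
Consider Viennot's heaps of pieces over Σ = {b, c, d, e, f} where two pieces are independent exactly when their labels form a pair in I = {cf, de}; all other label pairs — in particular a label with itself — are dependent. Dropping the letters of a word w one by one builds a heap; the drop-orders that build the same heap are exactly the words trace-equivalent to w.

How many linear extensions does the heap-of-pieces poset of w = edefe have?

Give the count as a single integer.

3

#0=e has no predecessor
#1=d has no predecessor
#2=e depends on [0:e]
#3=f depends on [1:d, 2:e]
#4=e depends on [3:f]
sources: [0:e, 1:d]
N(rest) = Σ N(rest − s) over sources s of rest; N(one piece) = 1:
  size 1 → [4]=1
  size 2 → [3,4]=1
  size 3 → [1,3,4]=1  [2,3,4]=1
  first=0(e) contributes 2
  first=1(d) contributes 1
|[w]| = 3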